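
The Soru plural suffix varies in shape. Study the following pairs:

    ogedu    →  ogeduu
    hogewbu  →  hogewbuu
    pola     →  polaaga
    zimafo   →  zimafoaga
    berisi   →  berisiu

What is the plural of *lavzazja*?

lavzazjaaga

The pattern is height harmony: -u when the last vowel of the stem is a high vowel (*ogedu*, *hogewbu*, *berisi*); -aga when the last vowel of the stem is a non-high vowel (*pola*, *zimafo*).
Since the last vowel of *lavzazja* is /a/ (a non-high vowel), it takes -aga, giving *lavzazjaaga*.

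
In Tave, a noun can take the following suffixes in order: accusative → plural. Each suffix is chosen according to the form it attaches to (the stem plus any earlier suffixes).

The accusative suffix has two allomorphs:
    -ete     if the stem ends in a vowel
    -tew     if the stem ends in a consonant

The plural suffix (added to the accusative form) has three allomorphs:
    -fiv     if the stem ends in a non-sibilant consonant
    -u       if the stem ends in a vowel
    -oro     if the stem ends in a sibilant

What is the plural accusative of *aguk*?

aguktewfiv

Since the final sound of *aguk* is /k/ (a consonant), it takes -tew, giving *aguktew*.
The accusative form *aguktew*: final sound = /w/, a non-sibilant consonant → -fiv → *aguktewfiv*.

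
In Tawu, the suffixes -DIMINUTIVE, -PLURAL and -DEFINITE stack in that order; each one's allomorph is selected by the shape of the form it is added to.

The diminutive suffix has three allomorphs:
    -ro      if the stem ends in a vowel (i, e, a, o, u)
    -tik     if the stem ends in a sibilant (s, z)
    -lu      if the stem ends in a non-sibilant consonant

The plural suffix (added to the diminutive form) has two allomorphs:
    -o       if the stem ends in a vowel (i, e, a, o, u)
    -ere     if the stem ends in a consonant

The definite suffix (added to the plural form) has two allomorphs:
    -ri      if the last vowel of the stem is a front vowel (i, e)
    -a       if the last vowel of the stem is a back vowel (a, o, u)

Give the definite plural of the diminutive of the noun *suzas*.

*suzas* — final sound /s/ (a sibilant) → -tik → *suzastik*.
The diminutive form *suzastik*: final sound = /k/, a consonant → -ere → *suzastikere*.
The plural form *suzastikere* — last vowel /e/ (a front vowel) → -ri → *suzastikereri*.

suzastikereri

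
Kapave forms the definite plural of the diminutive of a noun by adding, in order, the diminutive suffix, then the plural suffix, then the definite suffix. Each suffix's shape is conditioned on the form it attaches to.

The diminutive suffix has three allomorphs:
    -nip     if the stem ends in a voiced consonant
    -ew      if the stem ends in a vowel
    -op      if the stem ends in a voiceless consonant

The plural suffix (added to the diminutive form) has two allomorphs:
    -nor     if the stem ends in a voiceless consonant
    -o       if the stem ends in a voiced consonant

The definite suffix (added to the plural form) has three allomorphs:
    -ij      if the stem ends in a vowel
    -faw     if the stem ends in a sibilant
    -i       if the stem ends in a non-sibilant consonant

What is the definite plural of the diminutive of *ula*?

ulaewoij

Since the final sound of *ula* is /a/ (a vowel), it takes -ew, giving *ulaew*.
The diminutive form *ulaew*: final consonant = /w/, voiced → -o → *ulaewo*.
The final sound of the plural form *ulaewo* is /o/, which is a vowel, so the definite suffix is -ij, giving *ulaewoij*.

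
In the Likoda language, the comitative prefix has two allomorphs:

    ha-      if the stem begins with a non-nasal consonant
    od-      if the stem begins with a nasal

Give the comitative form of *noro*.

The first consonant of *noro* is /n/, which is a nasal, so the prefix is od-, giving *odnoro*.

odnoro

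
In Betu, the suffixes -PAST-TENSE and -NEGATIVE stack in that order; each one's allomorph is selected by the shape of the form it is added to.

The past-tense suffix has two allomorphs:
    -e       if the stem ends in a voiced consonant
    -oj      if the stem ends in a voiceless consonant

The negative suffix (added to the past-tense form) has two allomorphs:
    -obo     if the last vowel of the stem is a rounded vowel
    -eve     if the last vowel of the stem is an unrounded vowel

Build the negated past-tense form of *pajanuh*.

Since the final consonant of *pajanuh* is /h/ (voiceless), it takes -oj, giving *pajanuhoj*.
The past-tense form *pajanuhoj*: last vowel = /o/, a rounded vowel → -obo → *pajanuhojobo*.

pajanuhojobo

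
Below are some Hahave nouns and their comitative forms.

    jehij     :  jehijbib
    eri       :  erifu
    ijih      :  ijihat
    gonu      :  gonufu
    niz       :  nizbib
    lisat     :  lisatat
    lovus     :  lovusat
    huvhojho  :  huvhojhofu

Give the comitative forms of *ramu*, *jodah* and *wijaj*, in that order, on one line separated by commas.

Looking at the final sound of each stem: -at when the stem ends in a voiceless consonant (*ijih*, *lisat*, *lovus*); -bib when the stem ends in a voiced consonant (*jehij*, *niz*); -fu when the stem ends in a vowel (*eri*, *gonu*, *huvhojho*).
Since the final sound of *ramu* is /u/ (a vowel), it takes -fu, giving *ramufu*.
*jodah*: final sound = /h/, a voiceless consonant → -at → *jodahat*.
The final sound of *wijaj* is /j/, which is a voiced consonant, so the suffix is -bib, giving *wijajbib*.

ramufu, jodahat, wijajbib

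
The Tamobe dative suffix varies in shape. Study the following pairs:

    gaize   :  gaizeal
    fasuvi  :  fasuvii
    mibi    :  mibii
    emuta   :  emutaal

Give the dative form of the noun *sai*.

saii

Looking at the last vowel of each stem: -i when the last vowel of the stem is a high vowel (*fasuvi*, *mibi*); -al when the last vowel of the stem is a non-high vowel (*gaize*, *emuta*).
*sai* — last vowel /i/ (a high vowel) → -i → *saii*.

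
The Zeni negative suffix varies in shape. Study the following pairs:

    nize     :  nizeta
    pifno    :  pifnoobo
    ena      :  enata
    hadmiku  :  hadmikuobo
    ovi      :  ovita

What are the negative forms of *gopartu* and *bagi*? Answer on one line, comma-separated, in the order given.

The alternation tracks the last vowel of the stem — -obo when the last vowel of the stem is a rounded vowel (*pifno*, *hadmiku*); -ta when the last vowel of the stem is an unrounded vowel (*nize*, *ena*, *ovi*).
*gopartu*: last vowel = /u/, a rounded vowel → -obo → *gopartuobo*.
*bagi*: last vowel = /i/, an unrounded vowel → -ta → *bagita*.

gopartuobo, bagita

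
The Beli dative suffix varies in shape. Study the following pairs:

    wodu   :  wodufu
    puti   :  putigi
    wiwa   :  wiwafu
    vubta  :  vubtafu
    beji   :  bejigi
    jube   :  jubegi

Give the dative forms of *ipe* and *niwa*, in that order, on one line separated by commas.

ipegi, niwafu

The suffix is conditioned by the last vowel: -gi when the last vowel of the stem is a front vowel (*puti*, *beji*, *jube*); -fu when the last vowel of the stem is a back vowel (*wodu*, *wiwa*, *vubta*).
*ipe* — last vowel /e/ (a front vowel) → -gi → *ipegi*.
*niwa* — last vowel /a/ (a back vowel) → -fu → *niwafu*.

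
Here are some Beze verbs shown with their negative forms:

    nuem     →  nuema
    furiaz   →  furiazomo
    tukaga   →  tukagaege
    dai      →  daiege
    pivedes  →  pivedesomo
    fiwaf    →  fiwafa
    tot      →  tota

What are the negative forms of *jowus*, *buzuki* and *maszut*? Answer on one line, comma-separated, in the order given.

jowusomo, buzukiege, maszuta

The alternation tracks the final sound of the stem — -omo when the stem ends in a sibilant (*furiaz*, *pivedes*); -a when the stem ends in a non-sibilant consonant (*nuem*, *fiwaf*, *tot*); -ege when the stem ends in a vowel (*tukaga*, *dai*).
Since the final sound of *jowus* is /s/ (a sibilant), it takes -omo, giving *jowusomo*.
The final sound of *buzuki* is /i/, which is a vowel, so the suffix is -ege, giving *buzukiege*.
*maszut*: final sound = /t/, a non-sibilant consonant → -a → *maszuta*.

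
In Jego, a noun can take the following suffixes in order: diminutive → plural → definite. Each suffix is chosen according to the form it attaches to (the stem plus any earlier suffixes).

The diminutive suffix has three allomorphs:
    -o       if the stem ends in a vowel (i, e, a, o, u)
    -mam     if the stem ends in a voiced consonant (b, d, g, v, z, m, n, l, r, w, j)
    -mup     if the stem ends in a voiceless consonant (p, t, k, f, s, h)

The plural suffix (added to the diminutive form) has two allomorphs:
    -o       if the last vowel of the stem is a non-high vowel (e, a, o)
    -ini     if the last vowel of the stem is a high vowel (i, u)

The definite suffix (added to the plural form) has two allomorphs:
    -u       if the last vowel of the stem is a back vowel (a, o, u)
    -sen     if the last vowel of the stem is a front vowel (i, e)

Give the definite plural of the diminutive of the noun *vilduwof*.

vilduwofmupinisen

The final sound of *vilduwof* is /f/, which is a voiceless consonant, so the diminutive suffix is -mup, giving *vilduwofmup*.
The last vowel of the diminutive form *vilduwofmup* is /u/, which is a high vowel, so the plural suffix is -ini, giving *vilduwofmupini*.
The plural form *vilduwofmupini*: last vowel = /i/, a front vowel → -sen → *vilduwofmupinisen*.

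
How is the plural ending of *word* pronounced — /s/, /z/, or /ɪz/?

The stem *word* ends in a voiced non-sibilant sound.
The plural suffix surfaces as /ɪz/ after sibilants, /s/ after other voiceless consonants, and /z/ after other voiced sounds.
So the plural -s on *word* is pronounced /z/.

/z/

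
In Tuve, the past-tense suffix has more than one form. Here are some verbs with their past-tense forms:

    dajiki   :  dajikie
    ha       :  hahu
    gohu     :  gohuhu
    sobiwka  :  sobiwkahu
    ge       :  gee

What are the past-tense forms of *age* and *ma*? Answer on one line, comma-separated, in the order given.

agee, mahu

Looking at the last vowel of each stem: -e when the last vowel of the stem is a front vowel (*dajiki*, *ge*); -hu when the last vowel of the stem is a back vowel (*ha*, *gohu*, *sobiwka*).
*age* — last vowel /e/ (a front vowel) → -e → *agee*.
The last vowel of *ma* is /a/, which is a back vowel, so the suffix is -hu, giving *mahu*.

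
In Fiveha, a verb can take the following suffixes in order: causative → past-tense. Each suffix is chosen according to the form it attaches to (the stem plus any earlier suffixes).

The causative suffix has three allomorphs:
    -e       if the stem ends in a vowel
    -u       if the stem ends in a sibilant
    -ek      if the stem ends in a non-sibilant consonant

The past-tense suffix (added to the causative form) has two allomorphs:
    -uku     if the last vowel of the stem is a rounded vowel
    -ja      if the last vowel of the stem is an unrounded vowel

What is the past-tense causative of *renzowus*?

*renzowus*: final sound = /s/, a sibilant → -u → *renzowusu*.
Since the last vowel of the causative form *renzowusu* is /u/ (a rounded vowel), it takes -uku, giving *renzowusuuku*.

renzowusuuku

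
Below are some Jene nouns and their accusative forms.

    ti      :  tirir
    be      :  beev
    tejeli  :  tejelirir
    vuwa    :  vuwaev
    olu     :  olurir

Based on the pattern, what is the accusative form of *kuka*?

kukaev

The suffix is conditioned by the last vowel: -rir when the last vowel of the stem is a high vowel (*ti*, *tejeli*, *olu*); -ev when the last vowel of the stem is a non-high vowel (*be*, *vuwa*).
Since the last vowel of *kuka* is /a/ (a non-high vowel), it takes -ev, giving *kukaev*.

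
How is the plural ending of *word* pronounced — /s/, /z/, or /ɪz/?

/z/

The stem *word* ends in a voiced non-sibilant sound.
The plural suffix surfaces as /ɪz/ after sibilants, /s/ after other voiceless consonants, and /z/ after other voiced sounds.
So the plural -s on *word* is pronounced /z/.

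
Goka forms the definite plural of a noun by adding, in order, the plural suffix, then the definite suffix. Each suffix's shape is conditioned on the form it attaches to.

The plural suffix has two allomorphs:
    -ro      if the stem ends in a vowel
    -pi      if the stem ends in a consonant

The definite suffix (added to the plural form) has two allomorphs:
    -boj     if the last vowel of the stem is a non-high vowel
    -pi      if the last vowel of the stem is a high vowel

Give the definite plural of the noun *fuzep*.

*fuzep* — final sound /p/ (a consonant) → -pi → *fuzeppi*.
The plural form *fuzeppi*: last vowel = /i/, a high vowel → -pi → *fuzeppipi*.

fuzeppipi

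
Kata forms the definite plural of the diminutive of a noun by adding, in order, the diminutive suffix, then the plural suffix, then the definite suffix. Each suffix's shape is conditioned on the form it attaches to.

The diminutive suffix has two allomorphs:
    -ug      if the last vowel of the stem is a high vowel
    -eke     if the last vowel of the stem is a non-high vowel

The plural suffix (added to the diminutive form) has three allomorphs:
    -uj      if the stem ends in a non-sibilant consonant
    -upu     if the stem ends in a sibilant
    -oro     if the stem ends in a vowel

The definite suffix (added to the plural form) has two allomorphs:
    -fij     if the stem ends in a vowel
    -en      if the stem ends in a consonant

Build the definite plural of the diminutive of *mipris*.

miprisugujen

*mipris*: last vowel = /i/, a high vowel → -ug → *miprisug*.
Since the final sound of the diminutive form *miprisug* is /g/ (a non-sibilant consonant), it takes -uj, giving *miprisuguj*.
Since the final sound of the plural form *miprisuguj* is /j/ (a consonant), it takes -en, giving *miprisugujen*.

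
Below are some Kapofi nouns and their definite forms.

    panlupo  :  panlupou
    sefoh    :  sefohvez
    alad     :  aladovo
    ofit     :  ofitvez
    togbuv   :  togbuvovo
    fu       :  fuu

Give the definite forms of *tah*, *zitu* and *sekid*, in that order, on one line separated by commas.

tahvez, zituu, sekidovo

Looking at the final sound of each stem: -vez when the stem ends in a voiceless consonant (*sefoh*, *ofit*); -ovo when the stem ends in a voiced consonant (*alad*, *togbuv*); -u when the stem ends in a vowel (*panlupo*, *fu*).
Since the final sound of *tah* is /h/ (a voiceless consonant), it takes -vez, giving *tahvez*.
The final sound of *zitu* is /u/, which is a vowel, so the suffix is -u, giving *zituu*.
*sekid*: final sound = /d/, a voiced consonant → -ovo → *sekidovo*.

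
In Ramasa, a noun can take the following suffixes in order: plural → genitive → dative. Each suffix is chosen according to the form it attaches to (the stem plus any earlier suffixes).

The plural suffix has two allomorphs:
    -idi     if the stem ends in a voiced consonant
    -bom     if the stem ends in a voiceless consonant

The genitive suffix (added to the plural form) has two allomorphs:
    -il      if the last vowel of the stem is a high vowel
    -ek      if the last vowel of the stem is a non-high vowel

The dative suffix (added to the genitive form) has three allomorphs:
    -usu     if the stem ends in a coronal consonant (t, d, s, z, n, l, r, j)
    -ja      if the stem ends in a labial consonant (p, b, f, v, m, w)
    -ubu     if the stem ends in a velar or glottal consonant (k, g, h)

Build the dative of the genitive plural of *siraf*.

The final consonant of *siraf* is /f/, which is voiceless, so the plural suffix is -bom, giving *sirafbom*.
The plural form *sirafbom*: last vowel = /o/, a non-high vowel → -ek → *sirafbomek*.
Since the final consonant of the genitive form *sirafbomek* is /k/ (velar/glottal), it takes -ubu, giving *sirafbomekubu*.

sirafbomekubu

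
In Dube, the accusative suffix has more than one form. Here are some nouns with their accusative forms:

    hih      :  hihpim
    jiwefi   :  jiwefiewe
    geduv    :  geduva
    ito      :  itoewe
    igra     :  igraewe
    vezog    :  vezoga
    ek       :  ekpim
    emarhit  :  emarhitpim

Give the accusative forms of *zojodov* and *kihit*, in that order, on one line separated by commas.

The suffix is conditioned by the final sound: -pim when the stem ends in a voiceless consonant (*hih*, *ek*, *emarhit*); -a when the stem ends in a voiced consonant (*geduv*, *vezog*); -ewe when the stem ends in a vowel (*jiwefi*, *ito*, *igra*).
The final sound of *zojodov* is /v/, which is a voiced consonant, so the suffix is -a, giving *zojodova*.
*kihit* — final sound /t/ (a voiceless consonant) → -pim → *kihitpim*.

zojodova, kihitpim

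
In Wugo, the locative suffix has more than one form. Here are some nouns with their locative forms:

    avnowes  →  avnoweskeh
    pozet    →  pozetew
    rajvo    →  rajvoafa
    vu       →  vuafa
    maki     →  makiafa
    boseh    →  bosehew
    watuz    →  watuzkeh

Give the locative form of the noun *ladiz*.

ladizkeh

The alternation tracks the final sound of the stem — -keh when the stem ends in a sibilant (*avnowes*, *watuz*); -ew when the stem ends in a non-sibilant consonant (*pozet*, *boseh*); -afa when the stem ends in a vowel (*rajvo*, *vu*, *maki*).
*ladiz*: final sound = /z/, a sibilant → -keh → *ladizkeh*.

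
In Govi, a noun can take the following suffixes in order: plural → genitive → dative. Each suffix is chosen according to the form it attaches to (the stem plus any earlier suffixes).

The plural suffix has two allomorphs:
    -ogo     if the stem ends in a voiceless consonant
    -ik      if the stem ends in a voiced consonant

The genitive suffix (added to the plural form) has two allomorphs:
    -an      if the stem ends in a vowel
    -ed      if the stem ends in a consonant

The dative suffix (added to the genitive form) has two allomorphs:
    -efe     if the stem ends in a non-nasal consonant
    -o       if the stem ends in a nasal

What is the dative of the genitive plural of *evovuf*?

*evovuf* — final consonant /f/ (voiceless) → -ogo → *evovufogo*.
The plural form *evovufogo*: final sound = /o/, a vowel → -an → *evovufogoan*.
The genitive form *evovufogoan* — final consonant /n/ (a nasal) → -o → *evovufogoano*.

evovufogoano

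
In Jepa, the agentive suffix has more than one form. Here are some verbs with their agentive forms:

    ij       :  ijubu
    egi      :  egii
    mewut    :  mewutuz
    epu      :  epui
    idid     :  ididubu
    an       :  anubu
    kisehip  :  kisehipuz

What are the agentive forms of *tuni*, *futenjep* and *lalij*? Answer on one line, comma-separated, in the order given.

tunii, futenjepuz, lalijubu

The pattern is voicing of the final sound: -uz when the stem ends in a voiceless consonant (*mewut*, *kisehip*); -ubu when the stem ends in a voiced consonant (*ij*, *idid*, *an*); -i when the stem ends in a vowel (*egi*, *epu*).
*tuni*: final sound = /i/, a vowel → -i → *tunii*.
*futenjep*: final sound = /p/, a voiceless consonant → -uz → *futenjepuz*.
*lalij*: final sound = /j/, a voiced consonant → -ubu → *lalijubu*.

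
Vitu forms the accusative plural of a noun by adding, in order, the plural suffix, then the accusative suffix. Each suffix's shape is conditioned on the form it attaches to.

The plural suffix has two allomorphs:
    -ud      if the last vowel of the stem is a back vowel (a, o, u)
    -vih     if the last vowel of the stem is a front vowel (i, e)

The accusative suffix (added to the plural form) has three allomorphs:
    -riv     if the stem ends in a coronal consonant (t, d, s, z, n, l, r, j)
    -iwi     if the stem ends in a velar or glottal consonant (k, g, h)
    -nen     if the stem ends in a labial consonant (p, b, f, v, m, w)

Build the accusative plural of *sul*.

*sul*: last vowel = /u/, a back vowel → -ud → *sulud*.
The final consonant of the plural form *sulud* is /d/, which is coronal, so the accusative suffix is -riv, giving *suludriv*.

suludriv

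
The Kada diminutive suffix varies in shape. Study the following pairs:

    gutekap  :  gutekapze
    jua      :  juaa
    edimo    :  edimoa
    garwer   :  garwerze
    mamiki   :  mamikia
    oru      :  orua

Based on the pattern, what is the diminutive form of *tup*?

tupze

The pattern is consonant vs. vowel: -ze when the stem ends in a consonant (*gutekap*, *garwer*); -a when the stem ends in a vowel (*jua*, *edimo*, *mamiki*, *oru*).
The final sound of *tup* is /p/, which is a consonant, so the suffix is -ze, giving *tupze*.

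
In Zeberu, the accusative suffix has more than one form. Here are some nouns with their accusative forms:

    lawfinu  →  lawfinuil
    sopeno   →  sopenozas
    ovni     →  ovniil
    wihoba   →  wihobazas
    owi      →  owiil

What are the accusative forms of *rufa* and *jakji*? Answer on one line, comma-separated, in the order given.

The pattern is height harmony: -il when the last vowel of the stem is a high vowel (*lawfinu*, *ovni*, *owi*); -zas when the last vowel of the stem is a non-high vowel (*sopeno*, *wihoba*).
*rufa*: last vowel = /a/, a non-high vowel → -zas → *rufazas*.
*jakji*: last vowel = /i/, a high vowel → -il → *jakjiil*.

rufazas, jakjiil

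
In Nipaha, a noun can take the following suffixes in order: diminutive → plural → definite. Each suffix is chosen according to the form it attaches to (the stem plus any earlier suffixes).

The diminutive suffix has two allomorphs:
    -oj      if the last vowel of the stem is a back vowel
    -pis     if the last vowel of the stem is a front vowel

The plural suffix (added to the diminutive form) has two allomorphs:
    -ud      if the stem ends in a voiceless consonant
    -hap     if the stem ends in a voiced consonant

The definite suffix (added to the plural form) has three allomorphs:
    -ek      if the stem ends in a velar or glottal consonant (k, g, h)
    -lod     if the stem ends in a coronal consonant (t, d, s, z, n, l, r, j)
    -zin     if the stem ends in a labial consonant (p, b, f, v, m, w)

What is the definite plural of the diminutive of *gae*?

Since the last vowel of *gae* is /e/ (a front vowel), it takes -pis, giving *gaepis*.
Since the final consonant of the diminutive form *gaepis* is /s/ (voiceless), it takes -ud, giving *gaepisud*.
The final consonant of the plural form *gaepisud* is /d/, which is coronal, so the definite suffix is -lod, giving *gaepisudlod*.

gaepisudlod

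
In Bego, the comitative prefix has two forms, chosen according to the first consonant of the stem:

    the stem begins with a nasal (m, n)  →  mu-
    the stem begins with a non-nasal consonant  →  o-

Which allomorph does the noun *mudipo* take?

mu-

*mudipo*: first consonant = /m/, a nasal → mu-.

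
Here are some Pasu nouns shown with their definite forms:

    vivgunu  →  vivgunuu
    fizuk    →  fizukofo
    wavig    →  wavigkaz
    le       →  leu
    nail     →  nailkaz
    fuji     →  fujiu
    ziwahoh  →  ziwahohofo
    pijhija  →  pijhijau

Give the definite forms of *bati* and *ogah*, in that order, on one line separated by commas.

batiu, ogahofo

Looking at the final sound of each stem: -ofo when the stem ends in a voiceless consonant (*fizuk*, *ziwahoh*); -kaz when the stem ends in a voiced consonant (*wavig*, *nail*); -u when the stem ends in a vowel (*vivgunu*, *le*, *fuji*, *pijhija*).
Since the final sound of *bati* is /i/ (a vowel), it takes -u, giving *batiu*.
*ogah* — final sound /h/ (a voiceless consonant) → -ofo → *ogahofo*.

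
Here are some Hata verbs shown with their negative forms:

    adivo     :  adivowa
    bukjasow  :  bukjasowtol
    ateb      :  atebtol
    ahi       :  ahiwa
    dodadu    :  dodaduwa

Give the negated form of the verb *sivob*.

The alternation tracks the final sound of the stem — -tol when the stem ends in a consonant (*bukjasow*, *ateb*); -wa when the stem ends in a vowel (*adivo*, *ahi*, *dodadu*).
Since the final sound of *sivob* is /b/ (a consonant), it takes -tol, giving *sivobtol*.

sivobtol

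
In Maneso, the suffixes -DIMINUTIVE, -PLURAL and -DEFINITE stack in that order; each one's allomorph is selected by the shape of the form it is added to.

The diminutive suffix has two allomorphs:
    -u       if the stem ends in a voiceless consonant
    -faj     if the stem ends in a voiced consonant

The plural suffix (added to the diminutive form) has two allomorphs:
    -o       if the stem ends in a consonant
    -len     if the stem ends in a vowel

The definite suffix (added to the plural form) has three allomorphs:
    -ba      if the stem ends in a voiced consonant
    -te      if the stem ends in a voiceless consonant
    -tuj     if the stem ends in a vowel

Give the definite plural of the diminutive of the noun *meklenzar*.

meklenzarfajotuj

The final consonant of *meklenzar* is /r/, which is voiced, so the diminutive suffix is -faj, giving *meklenzarfaj*.
The diminutive form *meklenzarfaj*: final sound = /j/, a consonant → -o → *meklenzarfajo*.
Since the final sound of the plural form *meklenzarfajo* is /o/ (a vowel), it takes -tuj, giving *meklenzarfajotuj*.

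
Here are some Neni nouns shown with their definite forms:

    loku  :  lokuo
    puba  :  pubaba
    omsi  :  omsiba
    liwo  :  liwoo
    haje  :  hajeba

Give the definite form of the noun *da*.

The pattern is rounding harmony: -o when the last vowel of the stem is a rounded vowel (*loku*, *liwo*); -ba when the last vowel of the stem is an unrounded vowel (*puba*, *omsi*, *haje*).
Since the last vowel of *da* is /a/ (an unrounded vowel), it takes -ba, giving *daba*.

daba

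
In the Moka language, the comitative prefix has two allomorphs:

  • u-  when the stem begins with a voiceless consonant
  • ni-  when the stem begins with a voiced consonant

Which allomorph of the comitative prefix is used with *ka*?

Since the first consonant of *ka* is /k/ (voiceless), it takes u-.

u-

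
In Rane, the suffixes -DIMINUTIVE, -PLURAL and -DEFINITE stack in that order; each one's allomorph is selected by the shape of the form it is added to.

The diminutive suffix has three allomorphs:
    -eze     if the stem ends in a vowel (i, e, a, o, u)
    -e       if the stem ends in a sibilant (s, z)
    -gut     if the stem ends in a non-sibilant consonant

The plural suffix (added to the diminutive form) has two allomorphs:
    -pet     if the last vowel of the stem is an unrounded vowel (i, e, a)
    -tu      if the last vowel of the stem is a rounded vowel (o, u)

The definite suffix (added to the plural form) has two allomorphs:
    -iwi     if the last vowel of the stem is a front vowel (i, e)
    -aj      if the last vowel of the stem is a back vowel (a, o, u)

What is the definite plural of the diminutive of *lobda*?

lobdaezepetiwi

The final sound of *lobda* is /a/, which is a vowel, so the diminutive suffix is -eze, giving *lobdaeze*.
The diminutive form *lobdaeze* — last vowel /e/ (an unrounded vowel) → -pet → *lobdaezepet*.
The plural form *lobdaezepet* — last vowel /e/ (a front vowel) → -iwi → *lobdaezepetiwi*.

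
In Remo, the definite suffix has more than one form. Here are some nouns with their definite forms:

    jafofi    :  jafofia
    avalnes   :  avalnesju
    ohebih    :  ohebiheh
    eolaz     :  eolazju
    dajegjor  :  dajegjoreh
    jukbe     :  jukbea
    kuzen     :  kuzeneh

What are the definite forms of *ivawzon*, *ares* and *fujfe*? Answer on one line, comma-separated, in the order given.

ivawzoneh, aresju, fujfea

The pattern is sibilance of the final sound: -ju when the stem ends in a sibilant (*avalnes*, *eolaz*); -eh when the stem ends in a non-sibilant consonant (*ohebih*, *dajegjor*, *kuzen*); -a when the stem ends in a vowel (*jafofi*, *jukbe*).
The final sound of *ivawzon* is /n/, which is a non-sibilant consonant, so the suffix is -eh, giving *ivawzoneh*.
The final sound of *ares* is /s/, which is a sibilant, so the suffix is -ju, giving *aresju*.
Since the final sound of *fujfe* is /e/ (a vowel), it takes -a, giving *fujfea*.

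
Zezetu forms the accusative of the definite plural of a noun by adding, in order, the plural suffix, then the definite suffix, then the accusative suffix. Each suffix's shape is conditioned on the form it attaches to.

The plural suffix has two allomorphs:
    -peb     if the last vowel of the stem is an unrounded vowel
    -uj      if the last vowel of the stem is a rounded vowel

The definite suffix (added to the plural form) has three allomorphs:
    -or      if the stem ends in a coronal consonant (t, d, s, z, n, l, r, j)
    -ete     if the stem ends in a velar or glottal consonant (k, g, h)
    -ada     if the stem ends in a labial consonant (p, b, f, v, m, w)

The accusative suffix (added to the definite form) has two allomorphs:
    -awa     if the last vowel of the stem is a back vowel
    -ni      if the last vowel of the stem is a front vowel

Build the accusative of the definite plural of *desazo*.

*desazo* — last vowel /o/ (a rounded vowel) → -uj → *desazouj*.
The plural form *desazouj* — final consonant /j/ (coronal) → -or → *desazoujor*.
Since the last vowel of the definite form *desazoujor* is /o/ (a back vowel), it takes -awa, giving *desazoujorawa*.

desazoujorawa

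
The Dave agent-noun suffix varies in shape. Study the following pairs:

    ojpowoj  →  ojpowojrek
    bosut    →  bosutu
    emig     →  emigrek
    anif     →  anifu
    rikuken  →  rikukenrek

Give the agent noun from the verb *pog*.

pogrek

The suffix is conditioned by the final consonant: -u when the stem ends in a voiceless consonant (*bosut*, *anif*); -rek when the stem ends in a voiced consonant (*ojpowoj*, *emig*, *rikuken*).
*pog*: final consonant = /g/, voiced → -rek → *pogrek*.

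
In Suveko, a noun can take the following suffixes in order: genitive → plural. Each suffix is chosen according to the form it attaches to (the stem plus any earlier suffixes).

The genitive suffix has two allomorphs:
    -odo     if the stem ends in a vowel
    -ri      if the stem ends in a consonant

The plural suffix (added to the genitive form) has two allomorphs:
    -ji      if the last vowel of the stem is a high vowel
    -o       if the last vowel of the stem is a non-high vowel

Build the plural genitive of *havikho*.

Since the final sound of *havikho* is /o/ (a vowel), it takes -odo, giving *havikhoodo*.
The genitive form *havikhoodo*: last vowel = /o/, a non-high vowel → -o → *havikhoodoo*.

havikhoodoo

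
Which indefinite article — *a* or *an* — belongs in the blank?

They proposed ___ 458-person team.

The indefinite article is chosen by the initial *sound* of the following word, not its spelling.
The number *458* is spoken "four hundred …", beginning with /fɔr/ — a consonant sound.
So the article is *a*: They proposed a 458-person team.

a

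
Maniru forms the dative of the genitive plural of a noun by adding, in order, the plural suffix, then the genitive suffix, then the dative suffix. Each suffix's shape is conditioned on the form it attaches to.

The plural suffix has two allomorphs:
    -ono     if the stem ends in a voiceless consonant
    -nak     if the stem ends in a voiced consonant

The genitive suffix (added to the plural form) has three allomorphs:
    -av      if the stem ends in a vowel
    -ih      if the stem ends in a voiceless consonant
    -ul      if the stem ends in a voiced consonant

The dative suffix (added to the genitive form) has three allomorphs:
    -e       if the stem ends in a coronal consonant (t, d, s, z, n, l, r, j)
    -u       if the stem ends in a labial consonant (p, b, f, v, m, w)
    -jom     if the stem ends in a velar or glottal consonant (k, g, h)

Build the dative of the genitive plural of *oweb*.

*oweb*: final consonant = /b/, voiced → -nak → *owebnak*.
The plural form *owebnak* — final sound /k/ (a voiceless consonant) → -ih → *owebnakih*.
The genitive form *owebnakih* — final consonant /h/ (velar/glottal) → -jom → *owebnakihjom*.

owebnakihjom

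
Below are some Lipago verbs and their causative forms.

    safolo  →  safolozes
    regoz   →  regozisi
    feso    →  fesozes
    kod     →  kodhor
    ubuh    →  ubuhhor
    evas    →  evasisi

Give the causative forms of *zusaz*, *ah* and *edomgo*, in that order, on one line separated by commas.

The suffix is conditioned by the final sound: -isi when the stem ends in a sibilant (*regoz*, *evas*); -hor when the stem ends in a non-sibilant consonant (*kod*, *ubuh*); -zes when the stem ends in a vowel (*safolo*, *feso*).
*zusaz* — final sound /z/ (a sibilant) → -isi → *zusazisi*.
Since the final sound of *ah* is /h/ (a non-sibilant consonant), it takes -hor, giving *ahhor*.
*edomgo* — final sound /o/ (a vowel) → -zes → *edomgozes*.

zusazisi, ahhor, edomgozes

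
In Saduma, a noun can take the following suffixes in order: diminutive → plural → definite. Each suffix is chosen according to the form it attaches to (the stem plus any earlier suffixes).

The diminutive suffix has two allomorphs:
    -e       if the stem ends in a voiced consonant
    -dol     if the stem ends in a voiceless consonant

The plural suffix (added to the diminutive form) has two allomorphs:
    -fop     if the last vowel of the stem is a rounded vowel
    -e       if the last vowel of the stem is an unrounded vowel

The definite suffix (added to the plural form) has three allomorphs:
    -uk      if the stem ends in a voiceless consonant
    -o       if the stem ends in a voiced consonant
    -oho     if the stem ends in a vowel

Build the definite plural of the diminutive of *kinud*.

*kinud* — final consonant /d/ (voiced) → -e → *kinude*.
The last vowel of the diminutive form *kinude* is /e/, which is an unrounded vowel, so the plural suffix is -e, giving *kinudee*.
The plural form *kinudee*: final sound = /e/, a vowel → -oho → *kinudeeoho*.

kinudeeoho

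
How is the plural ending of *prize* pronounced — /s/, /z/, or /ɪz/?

/ɪz/

The stem *prize* ends in a sibilant (/s, z, ʃ, ʒ, tʃ, dʒ/).
The plural suffix surfaces as /ɪz/ after sibilants, /s/ after other voiceless consonants, and /z/ after other voiced sounds.
So the plural -s on *prize* is pronounced /ɪz/.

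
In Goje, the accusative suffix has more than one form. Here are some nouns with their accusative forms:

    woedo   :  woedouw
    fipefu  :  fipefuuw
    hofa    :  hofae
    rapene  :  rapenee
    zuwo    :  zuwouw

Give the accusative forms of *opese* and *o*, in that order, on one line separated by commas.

The pattern is rounding harmony: -uw when the last vowel of the stem is a rounded vowel (*woedo*, *fipefu*, *zuwo*); -e when the last vowel of the stem is an unrounded vowel (*hofa*, *rapene*).
*opese*: last vowel = /e/, an unrounded vowel → -e → *opesee*.
The last vowel of *o* is /o/, which is a rounded vowel, so the suffix is -uw, giving *ouw*.

opesee, ouw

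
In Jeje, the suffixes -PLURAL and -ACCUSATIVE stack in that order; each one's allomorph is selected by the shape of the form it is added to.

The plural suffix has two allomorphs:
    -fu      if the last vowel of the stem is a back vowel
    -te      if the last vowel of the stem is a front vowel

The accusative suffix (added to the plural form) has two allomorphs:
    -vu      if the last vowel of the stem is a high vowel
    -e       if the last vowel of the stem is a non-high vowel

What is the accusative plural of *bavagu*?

bavagufuvu

*bavagu*: last vowel = /u/, a back vowel → -fu → *bavagufu*.
The last vowel of the plural form *bavagufu* is /u/, which is a high vowel, so the accusative suffix is -vu, giving *bavagufuvu*.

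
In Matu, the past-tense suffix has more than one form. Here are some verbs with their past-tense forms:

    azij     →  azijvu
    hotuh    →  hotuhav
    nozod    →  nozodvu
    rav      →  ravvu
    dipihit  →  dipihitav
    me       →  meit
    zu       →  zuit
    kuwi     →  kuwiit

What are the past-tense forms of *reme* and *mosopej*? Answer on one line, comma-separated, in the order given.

Looking at the final sound of each stem: -av when the stem ends in a voiceless consonant (*hotuh*, *dipihit*); -vu when the stem ends in a voiced consonant (*azij*, *nozod*, *rav*); -it when the stem ends in a vowel (*me*, *zu*, *kuwi*).
Since the final sound of *reme* is /e/ (a vowel), it takes -it, giving *remeit*.
Since the final sound of *mosopej* is /j/ (a voiced consonant), it takes -vu, giving *mosopejvu*.

remeit, mosopejvu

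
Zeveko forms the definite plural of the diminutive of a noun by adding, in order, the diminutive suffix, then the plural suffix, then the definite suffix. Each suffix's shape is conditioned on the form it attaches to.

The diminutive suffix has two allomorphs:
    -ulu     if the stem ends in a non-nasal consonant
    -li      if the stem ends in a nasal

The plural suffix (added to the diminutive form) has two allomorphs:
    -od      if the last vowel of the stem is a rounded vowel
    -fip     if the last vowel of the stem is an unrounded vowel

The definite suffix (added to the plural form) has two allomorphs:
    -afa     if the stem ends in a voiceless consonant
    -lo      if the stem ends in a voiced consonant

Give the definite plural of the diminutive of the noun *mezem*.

*mezem*: final consonant = /m/, a nasal → -li → *mezemli*.
The diminutive form *mezemli*: last vowel = /i/, an unrounded vowel → -fip → *mezemlifip*.
The plural form *mezemlifip* — final consonant /p/ (voiceless) → -afa → *mezemlifipafa*.

mezemlifipafa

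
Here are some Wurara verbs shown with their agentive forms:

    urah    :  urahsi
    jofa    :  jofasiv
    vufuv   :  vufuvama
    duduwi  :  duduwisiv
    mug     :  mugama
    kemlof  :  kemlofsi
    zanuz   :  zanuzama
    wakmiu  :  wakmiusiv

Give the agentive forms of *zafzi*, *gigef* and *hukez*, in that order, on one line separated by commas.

Looking at the final sound of each stem: -si when the stem ends in a voiceless consonant (*urah*, *kemlof*); -ama when the stem ends in a voiced consonant (*vufuv*, *mug*, *zanuz*); -siv when the stem ends in a vowel (*jofa*, *duduwi*, *wakmiu*).
The final sound of *zafzi* is /i/, which is a vowel, so the suffix is -siv, giving *zafzisiv*.
Since the final sound of *gigef* is /f/ (a voiceless consonant), it takes -si, giving *gigefsi*.
Since the final sound of *hukez* is /z/ (a voiced consonant), it takes -ama, giving *hukezama*.

zafzisiv, gigefsi, hukezama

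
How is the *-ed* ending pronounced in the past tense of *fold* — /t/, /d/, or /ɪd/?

The stem *fold* ends in /t/ or /d/.
The -ed suffix is realized as /ɪd/ after /t, d/; as /t/ after other voiceless consonants; and as /d/ after other voiced sounds.
So -ed on *fold* is pronounced /ɪd/.

/ɪd/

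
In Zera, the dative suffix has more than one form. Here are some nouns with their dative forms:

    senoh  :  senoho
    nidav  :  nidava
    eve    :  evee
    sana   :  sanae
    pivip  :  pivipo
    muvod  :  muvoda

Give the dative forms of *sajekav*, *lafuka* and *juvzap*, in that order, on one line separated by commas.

The alternation tracks the final sound of the stem — -o when the stem ends in a voiceless consonant (*senoh*, *pivip*); -a when the stem ends in a voiced consonant (*nidav*, *muvod*); -e when the stem ends in a vowel (*eve*, *sana*).
The final sound of *sajekav* is /v/, which is a voiced consonant, so the suffix is -a, giving *sajekava*.
*lafuka* — final sound /a/ (a vowel) → -e → *lafukae*.
The final sound of *juvzap* is /p/, which is a voiceless consonant, so the suffix is -o, giving *juvzapo*.

sajekava, lafukae, juvzapo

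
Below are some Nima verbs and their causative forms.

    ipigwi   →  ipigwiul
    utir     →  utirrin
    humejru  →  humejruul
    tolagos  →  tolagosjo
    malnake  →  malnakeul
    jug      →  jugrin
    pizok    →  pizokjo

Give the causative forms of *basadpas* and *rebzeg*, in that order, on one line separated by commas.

basadpasjo, rebzegrin

The alternation tracks the final sound of the stem — -jo when the stem ends in a voiceless consonant (*tolagos*, *pizok*); -rin when the stem ends in a voiced consonant (*utir*, *jug*); -ul when the stem ends in a vowel (*ipigwi*, *humejru*, *malnake*).
The final sound of *basadpas* is /s/, which is a voiceless consonant, so the suffix is -jo, giving *basadpasjo*.
*rebzeg*: final sound = /g/, a voiced consonant → -rin → *rebzegrin*.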